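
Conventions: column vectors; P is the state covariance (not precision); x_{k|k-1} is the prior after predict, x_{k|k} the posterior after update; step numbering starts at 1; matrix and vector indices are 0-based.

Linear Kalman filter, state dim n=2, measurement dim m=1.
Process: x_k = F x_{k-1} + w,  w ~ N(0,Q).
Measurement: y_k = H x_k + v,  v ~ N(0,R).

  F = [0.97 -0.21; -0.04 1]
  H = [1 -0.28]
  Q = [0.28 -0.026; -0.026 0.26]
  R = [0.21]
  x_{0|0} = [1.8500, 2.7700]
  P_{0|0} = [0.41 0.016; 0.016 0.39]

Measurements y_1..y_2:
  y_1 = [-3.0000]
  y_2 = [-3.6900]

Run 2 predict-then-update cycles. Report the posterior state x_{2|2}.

step 1: x^-=[1.2128, 2.6960]  P^-=[0.6764 -0.1082; -0.1082 0.6494]  S=[0.9979]  K=[0.7082; -0.2906]  nu=[-3.4579]  x^+=[-1.2361, 3.7008]  P^+=[0.1759 0.0972; 0.0972 0.5651]
step 2: x^-=[-1.9762, 3.7503]  P^-=[0.4309 -0.0564; -0.0564 0.8176]  S=[0.7365]  K=[0.6064; -0.3874]  nu=[-0.6637]  x^+=[-2.3787, 4.0074]  P^+=[0.1600 0.1166; 0.1166 0.7071]

x_post = [-2.3787, 4.0074]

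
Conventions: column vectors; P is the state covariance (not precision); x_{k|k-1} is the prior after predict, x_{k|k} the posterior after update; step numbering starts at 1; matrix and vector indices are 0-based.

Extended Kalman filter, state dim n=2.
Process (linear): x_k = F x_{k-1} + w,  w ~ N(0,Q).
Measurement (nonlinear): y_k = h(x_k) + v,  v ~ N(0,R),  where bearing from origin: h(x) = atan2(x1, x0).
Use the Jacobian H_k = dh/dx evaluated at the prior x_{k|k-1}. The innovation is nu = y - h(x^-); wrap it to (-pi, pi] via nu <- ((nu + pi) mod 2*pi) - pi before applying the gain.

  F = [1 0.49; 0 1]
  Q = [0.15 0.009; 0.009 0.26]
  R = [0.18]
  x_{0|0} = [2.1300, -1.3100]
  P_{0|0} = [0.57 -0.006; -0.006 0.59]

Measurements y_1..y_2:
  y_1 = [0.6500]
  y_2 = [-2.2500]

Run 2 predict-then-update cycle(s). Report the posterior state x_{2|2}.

x_post = [1.9928, -2.2642]

step 1: x^-=[1.4881, -1.3100]  P^-=[0.8558 0.2921; 0.2921 0.8500]  H_jac=[0.3333 0.3786]  S=[0.4706]  K=[0.8411; 0.8907]  nu=[1.3718]  x^+=[2.6419, -0.0881]  P^+=[0.5229 -0.0604; -0.0604 0.4767]
step 2: x^-=[2.5987, -0.0881]  P^-=[0.7281 0.1821; 0.1821 0.7367]  H_jac=[0.0130 0.3844]  S=[0.2908]  K=[0.2734; 0.9819]  nu=[-2.2161]  x^+=[1.9928, -2.2642]  P^+=[0.7064 0.1041; 0.1041 0.4563]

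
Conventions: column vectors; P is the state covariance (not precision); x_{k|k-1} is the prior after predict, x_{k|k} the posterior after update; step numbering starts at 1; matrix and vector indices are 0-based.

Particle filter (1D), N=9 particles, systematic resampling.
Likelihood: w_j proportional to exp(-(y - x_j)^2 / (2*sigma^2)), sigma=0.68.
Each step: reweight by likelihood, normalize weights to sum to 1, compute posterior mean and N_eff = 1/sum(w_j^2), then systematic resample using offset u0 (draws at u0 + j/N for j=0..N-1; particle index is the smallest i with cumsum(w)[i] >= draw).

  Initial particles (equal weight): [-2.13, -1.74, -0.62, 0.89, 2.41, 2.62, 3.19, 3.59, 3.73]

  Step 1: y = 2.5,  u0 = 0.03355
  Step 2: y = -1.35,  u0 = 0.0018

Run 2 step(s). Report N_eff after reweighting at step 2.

N_eff = 4.0112

step 1: w=[0.0000, 0.0000, 0.0000, 0.0195, 0.3192, 0.3170, 0.1924, 0.0891, 0.0627]  mean=2.7849  Neff=3.9735  idx=[4, 4, 4, 5, 5, 5, 6, 6, 7]
step 2: w=[0.2841, 0.2841, 0.2841, 0.0491, 0.0491, 0.0491, 0.0003, 0.0003, 0.0000]  mean=2.4413  Neff=4.0112  idx=[0, 0, 0, 1, 1, 1, 2, 2, 3]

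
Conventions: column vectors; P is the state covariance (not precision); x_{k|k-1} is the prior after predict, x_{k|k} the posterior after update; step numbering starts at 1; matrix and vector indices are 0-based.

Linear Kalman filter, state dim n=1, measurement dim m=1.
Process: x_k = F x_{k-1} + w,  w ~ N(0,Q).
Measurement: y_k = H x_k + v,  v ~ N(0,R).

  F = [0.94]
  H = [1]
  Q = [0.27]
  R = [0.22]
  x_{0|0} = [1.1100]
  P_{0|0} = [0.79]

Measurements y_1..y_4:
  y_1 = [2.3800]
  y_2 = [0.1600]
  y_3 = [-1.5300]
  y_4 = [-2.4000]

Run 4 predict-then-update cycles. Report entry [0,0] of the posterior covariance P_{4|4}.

step 1: x^-=[1.0434]  P^-=[0.9680]  S=[1.1880]  K=[0.8148]  nu=[1.3366]  x^+=[2.1325]  P^+=[0.1793]
step 2: x^-=[2.0045]  P^-=[0.4284]  S=[0.6484]  K=[0.6607]  nu=[-1.8445]  x^+=[0.7859]  P^+=[0.1454]
step 3: x^-=[0.7387]  P^-=[0.3984]  S=[0.6184]  K=[0.6443]  nu=[-2.2687]  x^+=[-0.7229]  P^+=[0.1417]
step 4: x^-=[-0.6796]  P^-=[0.3952]  S=[0.6152]  K=[0.6424]  nu=[-1.7204]  x^+=[-1.7848]  P^+=[0.1413]

P_post[0,0] = 0.1413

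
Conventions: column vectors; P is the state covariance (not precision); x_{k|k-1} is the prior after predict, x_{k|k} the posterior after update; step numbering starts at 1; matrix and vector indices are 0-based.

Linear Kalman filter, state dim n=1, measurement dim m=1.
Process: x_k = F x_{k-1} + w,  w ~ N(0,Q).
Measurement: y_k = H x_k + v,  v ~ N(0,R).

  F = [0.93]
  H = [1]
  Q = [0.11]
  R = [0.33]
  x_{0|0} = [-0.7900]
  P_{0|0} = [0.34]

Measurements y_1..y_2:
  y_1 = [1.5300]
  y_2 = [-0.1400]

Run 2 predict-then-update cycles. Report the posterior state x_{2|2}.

x_post = [0.2005]

step 1: x^-=[-0.7347]  P^-=[0.4041]  S=[0.7341]  K=[0.5504]  nu=[2.2647]  x^+=[0.5119]  P^+=[0.1816]
step 2: x^-=[0.4761]  P^-=[0.2671]  S=[0.5971]  K=[0.4473]  nu=[-0.6161]  x^+=[0.2005]  P^+=[0.1476]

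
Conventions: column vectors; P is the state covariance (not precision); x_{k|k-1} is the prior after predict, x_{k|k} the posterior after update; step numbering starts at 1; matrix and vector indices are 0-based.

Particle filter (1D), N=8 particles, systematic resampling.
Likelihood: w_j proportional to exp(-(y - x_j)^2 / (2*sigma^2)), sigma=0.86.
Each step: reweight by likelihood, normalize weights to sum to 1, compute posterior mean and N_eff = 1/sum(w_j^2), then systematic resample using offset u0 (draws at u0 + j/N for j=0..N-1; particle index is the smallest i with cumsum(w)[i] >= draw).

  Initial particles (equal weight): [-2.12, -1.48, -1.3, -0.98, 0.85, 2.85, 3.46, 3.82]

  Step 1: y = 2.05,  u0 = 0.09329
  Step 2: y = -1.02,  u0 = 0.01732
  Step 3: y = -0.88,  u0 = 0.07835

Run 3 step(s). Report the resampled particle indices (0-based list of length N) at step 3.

resampled_idx = [0, 1, 2, 3, 4, 5, 6, 7]

step 1: w=[0.0000, 0.0002, 0.0004, 0.0014, 0.2678, 0.4600, 0.1849, 0.0853]  mean=2.5022  Neff=3.0786  idx=[4, 4, 5, 5, 5, 5, 6, 7]
step 2: w=[0.4996, 0.4996, 0.0002, 0.0002, 0.0002, 0.0002, 0.0000, 0.0000]  mean=0.8517  Neff=2.0034  idx=[0, 0, 0, 0, 1, 1, 1, 1]
step 3: w=[0.1250, 0.1250, 0.1250, 0.1250, 0.1250, 0.1250, 0.1250, 0.1250]  mean=0.8500  Neff=8.0000  idx=[0, 1, 2, 3, 4, 5, 6, 7]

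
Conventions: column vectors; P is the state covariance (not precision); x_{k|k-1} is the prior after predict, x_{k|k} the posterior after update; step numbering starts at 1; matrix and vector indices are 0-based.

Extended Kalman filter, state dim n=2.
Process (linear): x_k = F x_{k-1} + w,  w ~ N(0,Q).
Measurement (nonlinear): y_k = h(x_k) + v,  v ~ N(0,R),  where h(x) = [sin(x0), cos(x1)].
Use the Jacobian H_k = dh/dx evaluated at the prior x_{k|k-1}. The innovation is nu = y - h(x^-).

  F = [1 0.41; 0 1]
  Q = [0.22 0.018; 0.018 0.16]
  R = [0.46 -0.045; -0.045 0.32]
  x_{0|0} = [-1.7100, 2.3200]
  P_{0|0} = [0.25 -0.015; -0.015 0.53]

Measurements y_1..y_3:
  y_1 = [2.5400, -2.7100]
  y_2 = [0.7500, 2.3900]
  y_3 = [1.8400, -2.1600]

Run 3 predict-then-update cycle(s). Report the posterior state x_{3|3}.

x_post = [5.6608, 4.5542]

step 1: x^-=[-0.7588, 2.3200]  P^-=[0.5468 0.2203; 0.2203 0.6900]  H_jac=[0.7257 0.0000; 0.0000 -0.7322]  S=[0.7479 -0.1621; -0.1621 0.6900]  K=[0.5056 -0.1150; 0.0580 -0.7187]  nu=[3.2281, -2.0289]  x^+=[1.1067, 3.9654]  P^+=[0.3276 0.0813; 0.0813 0.3176]
step 2: x^-=[2.7325, 3.9654]  P^-=[0.6677 0.2296; 0.2296 0.4776]  H_jac=[-0.9175 0.0000; 0.0000 0.7338]  S=[1.0221 -0.1996; -0.1996 0.5772]  K=[-0.5817 0.0908; -0.0939 0.5748]  nu=[0.3522, 3.0694]  x^+=[2.8062, 5.6966]  P^+=[0.2961 0.0753; 0.0753 0.2564]
step 3: x^-=[5.1418, 5.6966]  P^-=[0.6209 0.1984; 0.1984 0.4164]  H_jac=[0.4163 0.0000; 0.0000 0.5535]  S=[0.5676 0.0007; 0.0007 0.4476]  K=[0.4551 0.2446; 0.1449 0.5148]  nu=[2.7492, -2.9928]  x^+=[5.6608, 4.5542]  P^+=[0.4764 0.1044; 0.1044 0.2858]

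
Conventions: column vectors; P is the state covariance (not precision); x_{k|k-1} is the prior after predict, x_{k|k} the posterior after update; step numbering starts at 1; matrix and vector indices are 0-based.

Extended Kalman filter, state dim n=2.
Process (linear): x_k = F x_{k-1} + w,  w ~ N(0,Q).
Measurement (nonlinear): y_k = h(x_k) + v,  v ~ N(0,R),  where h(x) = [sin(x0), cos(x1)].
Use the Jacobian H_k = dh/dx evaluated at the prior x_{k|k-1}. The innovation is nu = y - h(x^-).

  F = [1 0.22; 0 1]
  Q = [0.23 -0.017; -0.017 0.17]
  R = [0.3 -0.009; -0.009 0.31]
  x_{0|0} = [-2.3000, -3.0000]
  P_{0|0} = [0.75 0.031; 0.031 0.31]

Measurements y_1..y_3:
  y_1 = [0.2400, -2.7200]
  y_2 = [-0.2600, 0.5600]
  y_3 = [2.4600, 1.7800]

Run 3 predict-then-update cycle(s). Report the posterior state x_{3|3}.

step 1: x^-=[-2.9600, -3.0000]  P^-=[1.0086 0.0822; 0.0822 0.4800]  H_jac=[-0.9836 0.0000; 0.0000 0.1411]  S=[1.2757 -0.0204; -0.0204 0.3196]  K=[-0.7778 -0.0134; -0.0600 0.2081]  nu=[0.4206, -1.7300]  x^+=[-3.2640, -3.3853]  P^+=[0.2371 0.0202; 0.0202 0.4610]
step 2: x^-=[-4.0088, -3.3853]  P^-=[0.4983 0.1046; 0.1046 0.6310]  H_jac=[-0.6470 0.0000; 0.0000 -0.2413]  S=[0.5086 0.0073; 0.0073 0.3468]  K=[-0.6331 -0.0594; -0.1268 -0.4365]  nu=[-1.0225, 1.5304]  x^+=[-3.4524, -3.9237]  P^+=[0.2927 0.0527; 0.0527 0.5560]
step 3: x^-=[-4.3156, -3.9237]  P^-=[0.5728 0.1581; 0.1581 0.7260]  H_jac=[-0.3864 0.0000; 0.0000 -0.7048]  S=[0.3855 0.0340; 0.0340 0.6706]  K=[-0.5620 -0.1376; -0.0915 -0.7583]  nu=[1.5377, 2.4894]  x^+=[-5.5223, -5.9521]  P^+=[0.4331 0.0533; 0.0533 0.3324]

x_post = [-5.5223, -5.9521]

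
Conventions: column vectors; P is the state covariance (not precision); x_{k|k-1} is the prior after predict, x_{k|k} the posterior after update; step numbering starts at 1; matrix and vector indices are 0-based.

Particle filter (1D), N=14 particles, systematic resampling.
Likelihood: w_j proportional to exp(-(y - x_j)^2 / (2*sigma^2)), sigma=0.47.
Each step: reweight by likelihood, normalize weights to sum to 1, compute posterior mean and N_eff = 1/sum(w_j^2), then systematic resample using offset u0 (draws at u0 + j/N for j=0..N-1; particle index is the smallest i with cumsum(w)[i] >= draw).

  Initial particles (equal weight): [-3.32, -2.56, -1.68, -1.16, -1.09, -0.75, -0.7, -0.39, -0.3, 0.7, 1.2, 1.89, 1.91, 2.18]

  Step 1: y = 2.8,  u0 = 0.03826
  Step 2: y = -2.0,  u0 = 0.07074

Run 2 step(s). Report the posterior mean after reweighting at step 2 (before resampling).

post_mean = 1.9004

step 1: w=[0.0000, 0.0000, 0.0000, 0.0000, 0.0000, 0.0000, 0.0000, 0.0000, 0.0000, 0.0001, 0.0041, 0.2068, 0.2244, 0.5646]  mean=2.0553  Neff=2.4275  idx=[11, 11, 11, 12, 12, 12, 13, 13, 13, 13, 13, 13, 13, 13]
step 2: w=[0.1943, 0.1943, 0.1943, 0.1365, 0.1365, 0.1365, 0.0010, 0.0010, 0.0010, 0.0010, 0.0010, 0.0010, 0.0010, 0.0010]  mean=1.9004  Neff=5.9136  idx=[0, 0, 1, 1, 1, 2, 2, 2, 3, 3, 4, 5, 5, 13]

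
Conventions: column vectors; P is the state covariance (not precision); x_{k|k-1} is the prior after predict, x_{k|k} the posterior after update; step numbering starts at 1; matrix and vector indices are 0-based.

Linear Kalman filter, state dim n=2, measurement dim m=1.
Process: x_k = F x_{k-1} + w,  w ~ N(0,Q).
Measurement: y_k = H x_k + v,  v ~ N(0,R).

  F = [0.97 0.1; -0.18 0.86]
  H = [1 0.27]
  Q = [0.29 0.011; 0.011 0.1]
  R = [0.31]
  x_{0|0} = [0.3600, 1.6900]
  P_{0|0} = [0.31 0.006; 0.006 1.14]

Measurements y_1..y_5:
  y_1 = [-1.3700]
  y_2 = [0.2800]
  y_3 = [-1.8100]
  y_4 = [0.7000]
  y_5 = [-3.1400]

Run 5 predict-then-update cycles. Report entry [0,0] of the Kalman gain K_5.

K[0,0] = 0.5739

step 1: x^-=[0.5182, 1.3886]  P^-=[0.5942 0.0598; 0.0598 0.9513]  S=[1.0059]  K=[0.6068; 0.3148]  nu=[-2.2631]  x^+=[-0.8551, 0.6761]  P^+=[0.2238 -0.1323; -0.1323 0.8516]
step 2: x^-=[-0.7618, 0.7354]  P^-=[0.4835 -0.0629; -0.0629 0.7781]  S=[0.8162]  K=[0.5715; 0.1804]  nu=[0.8433]  x^+=[-0.2799, 0.8875]  P^+=[0.2169 -0.1470; -0.1470 0.7515]
step 3: x^-=[-0.1827, 0.8136]  P^-=[0.4730 -0.0822; -0.0822 0.7084]  S=[0.7903]  K=[0.5705; 0.1380]  nu=[-1.8469]  x^+=[-1.2364, 0.5588]  P^+=[0.2158 -0.1444; -0.1444 0.6933]
step 4: x^-=[-1.1434, 0.7031]  P^-=[0.4720 -0.0849; -0.0849 0.6645]  S=[0.7846]  K=[0.5724; 0.1204]  nu=[1.6536]  x^+=[-0.1970, 0.9022]  P^+=[0.2150 -0.1390; -0.1390 0.6531]
step 5: x^-=[-0.1008, 0.8114]  P^-=[0.4718 -0.0838; -0.0838 0.6331]  S=[0.7827]  K=[0.5739; 0.1113]  nu=[-3.2582]  x^+=[-1.9707, 0.4488]  P^+=[0.2140 -0.1338; -0.1338 0.6234]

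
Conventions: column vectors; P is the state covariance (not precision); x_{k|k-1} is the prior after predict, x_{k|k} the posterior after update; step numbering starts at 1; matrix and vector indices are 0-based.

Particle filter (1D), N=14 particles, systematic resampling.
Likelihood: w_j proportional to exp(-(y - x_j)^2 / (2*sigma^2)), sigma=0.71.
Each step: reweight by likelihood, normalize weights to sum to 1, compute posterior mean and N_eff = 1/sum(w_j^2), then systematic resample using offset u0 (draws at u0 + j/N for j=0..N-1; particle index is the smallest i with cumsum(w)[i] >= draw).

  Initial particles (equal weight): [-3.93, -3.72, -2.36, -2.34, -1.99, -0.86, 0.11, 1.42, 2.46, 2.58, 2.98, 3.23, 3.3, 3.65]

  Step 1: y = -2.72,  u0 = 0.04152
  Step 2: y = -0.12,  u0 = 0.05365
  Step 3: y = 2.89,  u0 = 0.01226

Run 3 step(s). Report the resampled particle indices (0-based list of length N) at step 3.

step 1: w=[0.0787, 0.1247, 0.2958, 0.2915, 0.1983, 0.0109, 0.0001, 0.0000, 0.0000, 0.0000, 0.0000, 0.0000, 0.0000, 0.0000]  mean=-2.5575  Neff=4.2802  idx=[0, 1, 1, 2, 2, 2, 2, 3, 3, 3, 3, 4, 4, 4]
step 2: w=[0.0000, 0.0000, 0.0000, 0.0456, 0.0456, 0.0456, 0.0456, 0.0498, 0.0498, 0.0498, 0.0498, 0.2061, 0.2061, 0.2061]  mean=-2.1273  Neff=6.8651  idx=[4, 5, 7, 8, 10, 11, 11, 11, 12, 12, 12, 13, 13, 13]
step 3: w=[0.0027, 0.0027, 0.0033, 0.0033, 0.0033, 0.1094, 0.1094, 0.1094, 0.1094, 0.1094, 0.1094, 0.1094, 0.1094, 0.1094]  mean=-1.9954  Neff=9.2747  idx=[4, 5, 6, 6, 7, 8, 8, 9, 10, 10, 11, 12, 12, 13]

resampled_idx = [4, 5, 6, 6, 7, 8, 8, 9, 10, 10, 11, 12, 12, 13]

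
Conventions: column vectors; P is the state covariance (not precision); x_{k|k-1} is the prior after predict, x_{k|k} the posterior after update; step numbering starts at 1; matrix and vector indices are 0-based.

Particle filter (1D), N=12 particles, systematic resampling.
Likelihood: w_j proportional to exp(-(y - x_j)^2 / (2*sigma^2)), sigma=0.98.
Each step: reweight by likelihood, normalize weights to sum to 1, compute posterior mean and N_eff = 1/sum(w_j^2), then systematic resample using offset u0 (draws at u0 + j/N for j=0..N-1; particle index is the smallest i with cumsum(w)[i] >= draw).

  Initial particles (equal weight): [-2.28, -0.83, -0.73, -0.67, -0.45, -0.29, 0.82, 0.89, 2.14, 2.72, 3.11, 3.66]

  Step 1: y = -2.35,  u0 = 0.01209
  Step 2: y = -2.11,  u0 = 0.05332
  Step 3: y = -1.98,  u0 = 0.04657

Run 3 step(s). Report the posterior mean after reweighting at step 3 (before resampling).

post_mean = -2.0735

step 1: w=[0.4854, 0.1462, 0.1241, 0.1120, 0.0743, 0.0534, 0.0026, 0.0021, 0.0000, 0.0000, 0.0000, 0.0000]  mean=-1.4385  Neff=3.4097  idx=[0, 0, 0, 0, 0, 0, 1, 1, 2, 3, 3, 4]
step 2: w=[0.1223, 0.1223, 0.1223, 0.1223, 0.1223, 0.1223, 0.0529, 0.0529, 0.0461, 0.0422, 0.0422, 0.0296]  mean=-1.8651  Neff=9.8063  idx=[0, 1, 1, 2, 3, 3, 4, 5, 5, 7, 9, 10]
step 3: w=[0.0963, 0.0963, 0.0963, 0.0963, 0.0963, 0.0963, 0.0963, 0.0963, 0.0963, 0.0507, 0.0413, 0.0413]  mean=-2.0735  Neff=11.1800  idx=[0, 1, 2, 3, 3, 4, 5, 6, 7, 8, 9, 11]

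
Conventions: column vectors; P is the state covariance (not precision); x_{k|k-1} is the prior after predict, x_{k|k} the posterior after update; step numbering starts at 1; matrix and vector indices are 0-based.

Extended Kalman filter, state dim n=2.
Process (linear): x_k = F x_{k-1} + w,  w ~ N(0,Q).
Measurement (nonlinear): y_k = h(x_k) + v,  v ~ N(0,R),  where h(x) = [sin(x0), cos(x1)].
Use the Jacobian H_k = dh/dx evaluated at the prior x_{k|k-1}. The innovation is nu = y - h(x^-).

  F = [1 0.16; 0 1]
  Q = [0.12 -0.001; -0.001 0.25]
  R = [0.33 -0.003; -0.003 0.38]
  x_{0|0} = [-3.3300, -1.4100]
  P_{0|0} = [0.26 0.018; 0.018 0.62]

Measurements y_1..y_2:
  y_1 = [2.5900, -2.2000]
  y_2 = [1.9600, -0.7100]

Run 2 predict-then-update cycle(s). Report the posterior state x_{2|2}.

step 1: x^-=[-3.5556, -1.4100]  P^-=[0.4016 0.1162; 0.1162 0.8700]  H_jac=[-0.9155 0.0000; 0.0000 0.9871]  S=[0.6666 -0.1080; -0.1080 1.2277]  K=[-0.5442 0.0456; -0.0469 0.6954]  nu=[2.1877, -2.3601]  x^+=[-4.8537, -3.1538]  P^+=[0.1963 0.0192; 0.0192 0.2678]
step 2: x^-=[-5.3583, -3.1538]  P^-=[0.3293 0.0610; 0.0610 0.5178]  H_jac=[0.6019 0.0000; 0.0000 -0.0122]  S=[0.4493 -0.0034; -0.0034 0.3801]  K=[0.4412 0.0020; 0.0817 -0.0159]  nu=[1.1614, 0.2899]  x^+=[-4.8453, -3.0636]  P^+=[0.2419 0.0448; 0.0448 0.5147]

x_post = [-4.8453, -3.0636]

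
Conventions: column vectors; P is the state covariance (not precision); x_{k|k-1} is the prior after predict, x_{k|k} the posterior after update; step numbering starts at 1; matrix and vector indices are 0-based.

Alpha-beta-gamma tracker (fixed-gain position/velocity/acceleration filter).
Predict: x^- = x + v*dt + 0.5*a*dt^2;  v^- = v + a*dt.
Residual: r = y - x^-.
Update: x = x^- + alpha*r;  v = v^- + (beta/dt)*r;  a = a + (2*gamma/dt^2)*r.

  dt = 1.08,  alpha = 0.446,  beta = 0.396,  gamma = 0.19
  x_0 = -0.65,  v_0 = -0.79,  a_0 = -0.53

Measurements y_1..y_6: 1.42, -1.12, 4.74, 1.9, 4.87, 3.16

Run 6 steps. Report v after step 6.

v_post = 0.4839

step 1: x_pred=-1.8123  r=3.2323  x^+=-0.3707  v^+=-0.1772  a^+=0.5230
step 2: x_pred=-0.2571  r=-0.8629  x^+=-0.6419  v^+=0.0713  a^+=0.2419
step 3: x_pred=-0.4239  r=5.1639  x^+=1.8792  v^+=2.2259  a^+=1.9242
step 4: x_pred=5.4054  r=-3.5054  x^+=3.8420  v^+=3.0188  a^+=0.7822
step 5: x_pred=7.5585  r=-2.6885  x^+=6.3594  v^+=2.8778  a^+=-0.0937
step 6: x_pred=9.4128  r=-6.2528  x^+=6.6241  v^+=0.4839  a^+=-2.1308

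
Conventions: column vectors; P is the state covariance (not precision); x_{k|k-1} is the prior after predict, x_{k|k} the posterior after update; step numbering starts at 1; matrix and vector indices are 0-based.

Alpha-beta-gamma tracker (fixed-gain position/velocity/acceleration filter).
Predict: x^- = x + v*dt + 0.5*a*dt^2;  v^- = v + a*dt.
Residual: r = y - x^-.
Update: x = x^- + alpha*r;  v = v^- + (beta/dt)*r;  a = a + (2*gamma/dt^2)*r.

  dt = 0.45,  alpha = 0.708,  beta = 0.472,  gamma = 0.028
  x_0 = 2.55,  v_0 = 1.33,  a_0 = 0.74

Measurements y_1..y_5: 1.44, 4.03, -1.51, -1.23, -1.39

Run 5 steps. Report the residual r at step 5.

step 1: x_pred=3.2234  r=-1.7834  x^+=1.9608  v^+=-0.2076  a^+=0.2468
step 2: x_pred=1.8923  r=2.1377  x^+=3.4058  v^+=2.1456  a^+=0.8380
step 3: x_pred=4.4562  r=-5.9662  x^+=0.2321  v^+=-3.7351  a^+=-0.8119
step 4: x_pred=-1.5309  r=0.3009  x^+=-1.3179  v^+=-3.7849  a^+=-0.7287
step 5: x_pred=-3.0949  r=1.7049  x^+=-1.8878  v^+=-2.3246  a^+=-0.2573

resid = 1.7049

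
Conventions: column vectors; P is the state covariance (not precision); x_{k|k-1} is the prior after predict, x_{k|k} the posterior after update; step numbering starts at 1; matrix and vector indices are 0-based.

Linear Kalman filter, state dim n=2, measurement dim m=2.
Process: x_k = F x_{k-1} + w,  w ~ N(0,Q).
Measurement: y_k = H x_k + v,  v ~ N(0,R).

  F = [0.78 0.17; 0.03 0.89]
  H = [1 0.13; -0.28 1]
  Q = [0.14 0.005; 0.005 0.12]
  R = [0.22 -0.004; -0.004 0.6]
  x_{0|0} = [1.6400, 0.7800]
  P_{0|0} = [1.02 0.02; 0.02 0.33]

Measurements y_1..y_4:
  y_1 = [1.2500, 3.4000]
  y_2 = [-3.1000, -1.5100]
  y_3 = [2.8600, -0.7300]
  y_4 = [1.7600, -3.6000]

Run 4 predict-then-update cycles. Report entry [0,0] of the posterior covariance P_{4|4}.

step 1: x^-=[1.4118, 0.7434]  P^-=[0.7754 0.0928; 0.0928 0.3834]  S=[1.0260 -0.0819; -0.0819 0.9922]  K=[0.7625 -0.0624; 0.1689 0.3741]  nu=[-0.2584, 3.0519]  x^+=[1.0243, 1.8416]  P^+=[0.1672 0.0063; 0.0063 0.2256]
step 2: x^-=[1.1120, 1.6697]  P^-=[0.2499 0.0475; 0.0475 0.2992]  S=[0.4873 0.0107; 0.0107 0.8922]  K=[0.5262 -0.0315; 0.1703 0.3184]  nu=[-4.4291, -2.8684]  x^+=[-1.1281, 0.0024]  P^+=[0.1145 0.0110; 0.0110 0.1934]
step 3: x^-=[-0.8795, -0.0317]  P^-=[0.2182 0.0447; 0.0447 0.2739]  S=[0.4544 0.0136; 0.0136 0.8660]  K=[0.4937 -0.0267; 0.1677 0.2992]  nu=[3.7437, -0.9446]  x^+=[0.9938, 0.3136]  P^+=[0.1072 0.0120; 0.0120 0.1822]
step 4: x^-=[0.8285, 0.3089]  P^-=[0.2136 0.0435; 0.0435 0.2651]  S=[0.4494 0.0125; 0.0125 0.8575]  K=[0.4887 -0.0262; 0.1653 0.2925]  nu=[0.8914, -3.6769]  x^+=[1.3604, -0.6194]  P^+=[0.1061 0.0120; 0.0120 0.1782]

P_post[0,0] = 0.1061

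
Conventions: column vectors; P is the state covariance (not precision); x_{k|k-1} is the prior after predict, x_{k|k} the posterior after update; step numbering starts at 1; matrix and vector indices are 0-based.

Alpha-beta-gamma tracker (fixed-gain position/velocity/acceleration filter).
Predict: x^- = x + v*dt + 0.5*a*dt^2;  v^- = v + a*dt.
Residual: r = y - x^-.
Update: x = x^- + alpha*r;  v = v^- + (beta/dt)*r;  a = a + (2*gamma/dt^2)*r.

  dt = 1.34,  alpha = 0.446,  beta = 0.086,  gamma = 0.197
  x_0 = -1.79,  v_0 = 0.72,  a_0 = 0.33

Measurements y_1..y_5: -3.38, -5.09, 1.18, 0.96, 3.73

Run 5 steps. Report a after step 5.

step 1: x_pred=-0.5289  r=-2.8511  x^+=-1.8005  v^+=0.9792  a^+=-0.2956
step 2: x_pred=-0.7537  r=-4.3363  x^+=-2.6877  v^+=0.3048  a^+=-1.2471
step 3: x_pred=-3.3989  r=4.5789  x^+=-1.3567  v^+=-1.0724  a^+=-0.2424
step 4: x_pred=-3.0113  r=3.9713  x^+=-1.2401  v^+=-1.1423  a^+=0.6290
step 5: x_pred=-2.2060  r=5.9360  x^+=0.4414  v^+=0.0816  a^+=1.9316

a_post = 1.9316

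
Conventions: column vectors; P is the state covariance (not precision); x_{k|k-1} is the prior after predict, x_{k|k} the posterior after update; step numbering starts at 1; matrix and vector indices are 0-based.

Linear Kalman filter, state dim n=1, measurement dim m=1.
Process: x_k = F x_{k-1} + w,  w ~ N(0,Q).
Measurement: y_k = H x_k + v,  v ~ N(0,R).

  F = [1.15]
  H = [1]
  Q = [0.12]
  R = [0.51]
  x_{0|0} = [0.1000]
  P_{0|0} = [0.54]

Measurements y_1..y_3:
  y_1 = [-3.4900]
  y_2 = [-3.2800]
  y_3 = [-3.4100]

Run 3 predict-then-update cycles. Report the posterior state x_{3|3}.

step 1: x^-=[0.1150]  P^-=[0.8341]  S=[1.3441]  K=[0.6206]  nu=[-3.6050]  x^+=[-2.1222]  P^+=[0.3165]
step 2: x^-=[-2.4405]  P^-=[0.5386]  S=[1.0486]  K=[0.5136]  nu=[-0.8395]  x^+=[-2.8717]  P^+=[0.2619]
step 3: x^-=[-3.3024]  P^-=[0.4664]  S=[0.9764]  K=[0.4777]  nu=[-0.1076]  x^+=[-3.3538]  P^+=[0.2436]

x_post = [-3.3538]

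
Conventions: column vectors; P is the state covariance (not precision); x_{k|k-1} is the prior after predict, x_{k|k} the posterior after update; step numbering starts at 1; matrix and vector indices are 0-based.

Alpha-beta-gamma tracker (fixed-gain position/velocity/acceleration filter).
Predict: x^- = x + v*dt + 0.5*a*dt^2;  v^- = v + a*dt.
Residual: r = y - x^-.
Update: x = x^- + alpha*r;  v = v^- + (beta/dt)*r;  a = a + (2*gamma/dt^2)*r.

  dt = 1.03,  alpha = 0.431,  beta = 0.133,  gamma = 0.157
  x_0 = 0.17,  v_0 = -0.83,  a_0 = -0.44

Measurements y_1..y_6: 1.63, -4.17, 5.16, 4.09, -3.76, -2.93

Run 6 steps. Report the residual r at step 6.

resid = -8.1948

step 1: x_pred=-0.9183  r=2.5483  x^+=0.1800  v^+=-0.9541  a^+=0.3142
step 2: x_pred=-0.6361  r=-3.5339  x^+=-2.1592  v^+=-1.0868  a^+=-0.7317
step 3: x_pred=-3.6668  r=8.8268  x^+=0.1376  v^+=-0.7007  a^+=1.8808
step 4: x_pred=0.4135  r=3.6765  x^+=1.9981  v^+=1.7112  a^+=2.9689
step 5: x_pred=5.3355  r=-9.0955  x^+=1.4153  v^+=3.5947  a^+=0.2769
step 6: x_pred=5.2648  r=-8.1948  x^+=1.7328  v^+=2.8218  a^+=-2.1486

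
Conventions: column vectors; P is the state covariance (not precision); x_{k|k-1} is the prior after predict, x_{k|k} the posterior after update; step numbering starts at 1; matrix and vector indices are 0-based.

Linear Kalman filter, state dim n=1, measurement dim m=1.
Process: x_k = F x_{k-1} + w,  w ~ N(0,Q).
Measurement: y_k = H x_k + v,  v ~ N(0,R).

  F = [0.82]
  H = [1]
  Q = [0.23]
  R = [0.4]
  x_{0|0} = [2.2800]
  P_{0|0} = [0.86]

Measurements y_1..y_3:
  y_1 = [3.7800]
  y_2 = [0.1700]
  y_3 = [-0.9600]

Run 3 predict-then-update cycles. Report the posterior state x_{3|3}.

x_post = [0.1238]

step 1: x^-=[1.8696]  P^-=[0.8083]  S=[1.2083]  K=[0.6689]  nu=[1.9104]  x^+=[3.1476]  P^+=[0.2676]
step 2: x^-=[2.5810]  P^-=[0.4099]  S=[0.8099]  K=[0.5061]  nu=[-2.4110]  x^+=[1.3607]  P^+=[0.2024]
step 3: x^-=[1.1158]  P^-=[0.3661]  S=[0.7661]  K=[0.4779]  nu=[-2.0758]  x^+=[0.1238]  P^+=[0.1912]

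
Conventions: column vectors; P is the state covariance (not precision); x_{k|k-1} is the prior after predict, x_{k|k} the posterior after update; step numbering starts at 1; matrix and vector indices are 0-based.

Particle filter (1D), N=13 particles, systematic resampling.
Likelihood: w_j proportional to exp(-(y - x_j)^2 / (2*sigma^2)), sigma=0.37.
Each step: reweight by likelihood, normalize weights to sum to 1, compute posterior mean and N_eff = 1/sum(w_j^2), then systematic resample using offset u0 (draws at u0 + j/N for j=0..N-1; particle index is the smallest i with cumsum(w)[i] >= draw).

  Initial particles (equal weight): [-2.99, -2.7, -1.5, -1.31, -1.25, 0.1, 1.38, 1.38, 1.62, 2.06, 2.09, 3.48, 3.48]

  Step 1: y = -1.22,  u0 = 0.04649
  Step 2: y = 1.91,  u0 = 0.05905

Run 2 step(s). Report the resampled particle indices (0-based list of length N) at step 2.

step 1: w=[0.0000, 0.0001, 0.2760, 0.3568, 0.3664, 0.0006, 0.0000, 0.0000, 0.0000, 0.0000, 0.0000, 0.0000, 0.0000]  mean=-1.3398  Neff=2.9607  idx=[2, 2, 2, 3, 3, 3, 3, 3, 4, 4, 4, 4, 4]
step 2: w=[0.0004, 0.0004, 0.0004, 0.0396, 0.0396, 0.0396, 0.0396, 0.0396, 0.1602, 0.1602, 0.1602, 0.1602, 0.1602]  mean=-1.2622  Neff=7.3460  idx=[4, 6, 8, 8, 9, 9, 10, 10, 10, 11, 11, 12, 12]

resampled_idx = [4, 6, 8, 8, 9, 9, 10, 10, 10, 11, 11, 12, 12]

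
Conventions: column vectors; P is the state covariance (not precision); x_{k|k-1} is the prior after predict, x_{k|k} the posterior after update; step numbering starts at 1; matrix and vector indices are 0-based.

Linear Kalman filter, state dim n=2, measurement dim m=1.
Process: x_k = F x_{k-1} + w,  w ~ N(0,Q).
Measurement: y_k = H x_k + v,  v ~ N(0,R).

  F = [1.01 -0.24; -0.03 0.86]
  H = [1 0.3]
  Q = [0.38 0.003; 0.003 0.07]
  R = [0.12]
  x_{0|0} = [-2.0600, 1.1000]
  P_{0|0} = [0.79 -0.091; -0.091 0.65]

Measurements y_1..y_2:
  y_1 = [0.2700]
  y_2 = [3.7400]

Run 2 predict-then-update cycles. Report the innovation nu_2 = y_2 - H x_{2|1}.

step 1: x^-=[-2.3446, 1.0078]  P^-=[1.2674 -0.2348; -0.2348 0.5561]  S=[1.2966]  K=[0.9232; -0.0524]  nu=[2.3123]  x^+=[-0.2100, 0.8866]  P^+=[0.1624 -0.1721; -0.1721 0.5526]
step 2: x^-=[-0.4249, 0.7688]  P^-=[0.6609 -0.2667; -0.2667 0.4877]  S=[0.6648]  K=[0.8738; -0.1810]  nu=[3.9342]  x^+=[3.0129, 0.0566]  P^+=[0.1533 -0.1615; -0.1615 0.4659]

innov = [3.9342]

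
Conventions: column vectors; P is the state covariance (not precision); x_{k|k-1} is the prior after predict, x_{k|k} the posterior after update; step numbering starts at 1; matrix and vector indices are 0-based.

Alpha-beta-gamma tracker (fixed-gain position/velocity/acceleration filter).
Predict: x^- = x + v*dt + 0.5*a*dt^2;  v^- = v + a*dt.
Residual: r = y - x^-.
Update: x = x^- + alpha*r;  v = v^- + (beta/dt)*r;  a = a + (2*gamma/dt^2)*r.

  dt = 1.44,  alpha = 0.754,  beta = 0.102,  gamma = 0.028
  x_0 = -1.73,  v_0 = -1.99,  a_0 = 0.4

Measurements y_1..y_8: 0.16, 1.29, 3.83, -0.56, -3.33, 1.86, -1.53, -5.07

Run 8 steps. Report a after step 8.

step 1: x_pred=-4.1809  r=4.3409  x^+=-0.9079  v^+=-1.1065  a^+=0.5172
step 2: x_pred=-1.9650  r=3.2550  x^+=0.4893  v^+=-0.1311  a^+=0.6051
step 3: x_pred=0.9278  r=2.9022  x^+=3.1161  v^+=0.9458  a^+=0.6835
step 4: x_pred=5.1867  r=-5.7467  x^+=0.8537  v^+=1.5230  a^+=0.5283
step 5: x_pred=3.5946  r=-6.9246  x^+=-1.6266  v^+=1.7933  a^+=0.3413
step 6: x_pred=1.3097  r=0.5503  x^+=1.7246  v^+=2.3238  a^+=0.3562
step 7: x_pred=5.4401  r=-6.9701  x^+=0.1846  v^+=2.3429  a^+=0.1679
step 8: x_pred=3.7326  r=-8.8026  x^+=-2.9046  v^+=1.9612  a^+=-0.0698

a_post = -0.0698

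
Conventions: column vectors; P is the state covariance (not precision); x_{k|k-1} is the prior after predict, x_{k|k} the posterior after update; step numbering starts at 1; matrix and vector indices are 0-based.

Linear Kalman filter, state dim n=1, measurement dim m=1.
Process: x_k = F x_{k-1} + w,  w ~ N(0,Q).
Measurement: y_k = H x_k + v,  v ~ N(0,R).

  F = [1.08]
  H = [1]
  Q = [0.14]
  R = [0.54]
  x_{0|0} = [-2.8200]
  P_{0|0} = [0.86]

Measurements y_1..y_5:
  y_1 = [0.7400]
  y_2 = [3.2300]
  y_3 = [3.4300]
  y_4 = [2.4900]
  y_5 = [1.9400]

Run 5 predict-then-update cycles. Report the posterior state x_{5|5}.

x_post = [2.3963]

step 1: x^-=[-3.0456]  P^-=[1.1431]  S=[1.6831]  K=[0.6792]  nu=[3.7856]  x^+=[-0.4746]  P^+=[0.3667]
step 2: x^-=[-0.5125]  P^-=[0.5678]  S=[1.1078]  K=[0.5125]  nu=[3.7425]  x^+=[1.4057]  P^+=[0.2768]
step 3: x^-=[1.5181]  P^-=[0.4628]  S=[1.0028]  K=[0.4615]  nu=[1.9119]  x^+=[2.4005]  P^+=[0.2492]
step 4: x^-=[2.5925]  P^-=[0.4307]  S=[0.9707]  K=[0.4437]  nu=[-0.1025]  x^+=[2.5470]  P^+=[0.2396]
step 5: x^-=[2.7508]  P^-=[0.4195]  S=[0.9595]  K=[0.4372]  nu=[-0.8108]  x^+=[2.3963]  P^+=[0.2361]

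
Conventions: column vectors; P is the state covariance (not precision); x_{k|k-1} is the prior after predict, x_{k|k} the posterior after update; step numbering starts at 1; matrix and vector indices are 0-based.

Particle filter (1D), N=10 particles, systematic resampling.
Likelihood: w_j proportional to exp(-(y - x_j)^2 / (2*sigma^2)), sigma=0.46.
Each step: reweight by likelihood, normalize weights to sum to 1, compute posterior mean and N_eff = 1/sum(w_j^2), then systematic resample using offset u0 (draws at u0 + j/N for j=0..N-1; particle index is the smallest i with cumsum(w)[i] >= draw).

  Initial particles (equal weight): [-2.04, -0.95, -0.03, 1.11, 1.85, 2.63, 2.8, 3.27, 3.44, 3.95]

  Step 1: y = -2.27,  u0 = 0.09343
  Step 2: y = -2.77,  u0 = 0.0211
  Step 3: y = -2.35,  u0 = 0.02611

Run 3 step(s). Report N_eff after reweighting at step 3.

step 1: w=[0.9819, 0.0181, 0.0000, 0.0000, 0.0000, 0.0000, 0.0000, 0.0000, 0.0000, 0.0000]  mean=-2.0202  Neff=1.0369  idx=[0, 0, 0, 0, 0, 0, 0, 0, 0, 1]
step 2: w=[0.1111, 0.1111, 0.1111, 0.1111, 0.1111, 0.1111, 0.1111, 0.1111, 0.1111, 0.0002]  mean=-2.0398  Neff=9.0028  idx=[0, 1, 1, 2, 3, 4, 5, 6, 7, 8]
step 3: w=[0.1000, 0.1000, 0.1000, 0.1000, 0.1000, 0.1000, 0.1000, 0.1000, 0.1000, 0.1000]  mean=-2.0400  Neff=10.0000  idx=[0, 1, 2, 3, 4, 5, 6, 7, 8, 9]

N_eff = 10.0000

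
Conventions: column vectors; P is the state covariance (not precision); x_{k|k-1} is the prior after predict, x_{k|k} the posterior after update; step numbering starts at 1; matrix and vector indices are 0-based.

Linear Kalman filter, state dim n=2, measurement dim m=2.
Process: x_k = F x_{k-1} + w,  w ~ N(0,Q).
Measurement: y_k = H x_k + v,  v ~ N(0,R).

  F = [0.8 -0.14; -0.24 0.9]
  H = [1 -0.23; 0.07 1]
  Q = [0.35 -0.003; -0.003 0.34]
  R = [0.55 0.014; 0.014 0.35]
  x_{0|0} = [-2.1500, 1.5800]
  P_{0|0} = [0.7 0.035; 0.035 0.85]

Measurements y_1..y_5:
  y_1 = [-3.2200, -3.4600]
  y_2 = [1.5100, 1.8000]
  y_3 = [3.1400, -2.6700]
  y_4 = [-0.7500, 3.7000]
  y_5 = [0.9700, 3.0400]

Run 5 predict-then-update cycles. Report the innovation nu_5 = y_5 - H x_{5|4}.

step 1: x^-=[-1.9412, 1.9380]  P^-=[0.8068 -0.2181; -0.2181 1.0537]  S=[1.5129 -0.3865; -0.3865 1.3771]  K=[0.5779 0.0448; -0.1204 0.7203]  nu=[-0.8331, -5.2621]  x^+=[-2.6584, -1.7519]  P^+=[0.3188 0.0015; 0.0015 0.2503]
step 2: x^-=[-1.8815, -0.9387]  P^-=[0.5586 -0.0947; -0.0947 0.5605]  S=[1.1818 -0.1689; -0.1689 0.9000]  K=[0.4956 0.0313; -0.1040 0.5959]  nu=[3.1755, 2.8704]  x^+=[-0.2179, 0.4415]  P^+=[0.2727 -0.0012; -0.0012 0.2072]
step 3: x^-=[-0.2361, 0.4497]  P^-=[0.5289 -0.0824; -0.0824 0.5241]  S=[1.1445 -0.1506; -0.1506 0.8651]  K=[0.4828 0.0316; -0.1008 0.5816]  nu=[3.4795, -3.1031]  x^+=[1.3458, -1.7057]  P^+=[0.2658 -0.0008; -0.0008 0.2022]
step 4: x^-=[1.3154, -1.8581]  P^-=[0.5243 -0.0801; -0.0801 0.5194]  S=[1.1386 -0.1476; -0.1476 0.8608]  K=[0.4808 0.0320; -0.1001 0.5798]  nu=[-2.4928, 5.4660]  x^+=[0.2919, 1.5605]  P^+=[0.2647 -0.0006; -0.0006 0.2016]
step 5: x^-=[0.0150, 1.3344]  P^-=[0.5235 -0.0797; -0.0797 0.5188]  S=[1.1376 -0.1471; -0.1471 0.8602]  K=[0.4805 0.0321; -0.1000 0.5795]  nu=[1.2619, 1.7046]  x^+=[0.6761, 2.1960]  P^+=[0.2646 -0.0006; -0.0006 0.2015]

innov = [1.2619, 1.7046]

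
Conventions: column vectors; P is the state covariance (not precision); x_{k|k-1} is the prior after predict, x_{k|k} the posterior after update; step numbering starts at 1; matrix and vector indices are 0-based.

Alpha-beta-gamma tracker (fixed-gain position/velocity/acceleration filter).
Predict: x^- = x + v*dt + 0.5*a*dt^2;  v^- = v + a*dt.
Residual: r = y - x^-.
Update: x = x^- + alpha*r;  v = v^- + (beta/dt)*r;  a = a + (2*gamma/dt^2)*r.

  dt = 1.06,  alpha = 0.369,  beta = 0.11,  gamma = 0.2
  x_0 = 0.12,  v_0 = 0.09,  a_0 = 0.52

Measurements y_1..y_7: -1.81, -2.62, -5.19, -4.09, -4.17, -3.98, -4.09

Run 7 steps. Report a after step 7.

step 1: x_pred=0.5075  r=-2.3175  x^+=-0.3476  v^+=0.4007  a^+=-0.3050
step 2: x_pred=-0.0943  r=-2.5257  x^+=-1.0263  v^+=-0.1847  a^+=-1.2042
step 3: x_pred=-1.8986  r=-3.2914  x^+=-3.1131  v^+=-1.8028  a^+=-2.3759
step 4: x_pred=-6.3588  r=2.2688  x^+=-5.5216  v^+=-4.0858  a^+=-1.5682
step 5: x_pred=-10.7336  r=6.5636  x^+=-8.3116  v^+=-5.0670  a^+=0.7684
step 6: x_pred=-13.2509  r=9.2709  x^+=-9.8300  v^+=-3.2904  a^+=4.0689
step 7: x_pred=-11.0319  r=6.9419  x^+=-8.4703  v^+=1.7430  a^+=6.5402

a_post = 6.5402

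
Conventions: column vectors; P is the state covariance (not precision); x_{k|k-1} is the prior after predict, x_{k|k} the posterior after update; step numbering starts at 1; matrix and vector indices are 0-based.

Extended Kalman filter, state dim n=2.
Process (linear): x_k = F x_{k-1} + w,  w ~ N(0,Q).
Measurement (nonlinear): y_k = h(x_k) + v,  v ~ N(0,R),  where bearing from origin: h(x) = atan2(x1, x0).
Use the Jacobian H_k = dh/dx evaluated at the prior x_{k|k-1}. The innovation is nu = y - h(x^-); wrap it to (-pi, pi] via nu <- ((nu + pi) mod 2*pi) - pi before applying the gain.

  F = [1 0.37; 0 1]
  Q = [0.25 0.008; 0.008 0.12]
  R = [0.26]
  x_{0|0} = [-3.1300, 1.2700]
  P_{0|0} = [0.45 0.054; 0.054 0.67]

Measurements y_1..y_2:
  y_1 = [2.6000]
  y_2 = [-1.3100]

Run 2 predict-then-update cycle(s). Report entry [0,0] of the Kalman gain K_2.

step 1: x^-=[-2.6601, 1.2700]  P^-=[0.8317 0.3099; 0.3099 0.7900]  H_jac=[-0.1462 -0.3061]  S=[0.3795]  K=[-0.5702; -0.7566]  nu=[-0.0962]  x^+=[-2.6053, 1.3428]  P^+=[0.7083 0.1462; 0.1462 0.5728]
step 2: x^-=[-2.1084, 1.3428]  P^-=[1.1448 0.3661; 0.3661 0.6928]  H_jac=[-0.2149 -0.3374]  S=[0.4448]  K=[-0.8307; -0.7023]  nu=[2.3987]  x^+=[-4.1011, -0.3419]  P^+=[0.8378 0.1065; 0.1065 0.4733]

K[0,0] = -0.8307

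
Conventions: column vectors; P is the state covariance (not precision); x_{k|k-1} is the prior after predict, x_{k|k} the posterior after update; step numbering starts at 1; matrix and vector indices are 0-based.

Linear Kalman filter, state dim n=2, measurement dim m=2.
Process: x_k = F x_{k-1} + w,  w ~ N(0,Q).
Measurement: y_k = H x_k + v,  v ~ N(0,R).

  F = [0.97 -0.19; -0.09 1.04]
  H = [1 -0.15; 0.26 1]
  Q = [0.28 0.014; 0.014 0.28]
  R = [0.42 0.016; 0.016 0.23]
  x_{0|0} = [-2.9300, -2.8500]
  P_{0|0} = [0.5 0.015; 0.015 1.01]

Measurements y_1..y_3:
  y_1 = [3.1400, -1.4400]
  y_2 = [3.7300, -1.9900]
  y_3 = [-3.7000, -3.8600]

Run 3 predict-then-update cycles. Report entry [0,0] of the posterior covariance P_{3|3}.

step 1: x^-=[-2.3006, -2.7003]  P^-=[0.7814 -0.2138; -0.2138 1.3737]  S=[1.2964 -0.1924; -0.1924 1.5453]  K=[0.6382 0.0725; -0.2010 0.8279]  nu=[5.0356, 1.8585]  x^+=[1.0480, -2.1738]  P^+=[0.2630 -0.0415; -0.0415 0.1980]
step 2: x^-=[1.4296, -2.3551]  P^-=[0.5499 -0.0906; -0.0906 0.5040]  S=[1.0084 -0.0037; -0.0037 0.7241]  K=[0.5591 0.0752; -0.1624 0.6627]  nu=[1.9471, -0.0066]  x^+=[2.5177, -2.6757]  P^+=[0.2309 -0.0338; -0.0338 0.1586]
step 3: x^-=[2.9505, -3.0093]  P^-=[0.5155 -0.0722; -0.0722 0.4598]  S=[0.9675 0.0117; 0.0117 0.6871]  K=[0.5430 0.0808; -0.1537 0.6445]  nu=[-7.1019, -1.6178]  x^+=[-1.0366, -2.9605]  P^+=[0.2247 -0.0312; -0.0312 0.1539]

P_post[0,0] = 0.2247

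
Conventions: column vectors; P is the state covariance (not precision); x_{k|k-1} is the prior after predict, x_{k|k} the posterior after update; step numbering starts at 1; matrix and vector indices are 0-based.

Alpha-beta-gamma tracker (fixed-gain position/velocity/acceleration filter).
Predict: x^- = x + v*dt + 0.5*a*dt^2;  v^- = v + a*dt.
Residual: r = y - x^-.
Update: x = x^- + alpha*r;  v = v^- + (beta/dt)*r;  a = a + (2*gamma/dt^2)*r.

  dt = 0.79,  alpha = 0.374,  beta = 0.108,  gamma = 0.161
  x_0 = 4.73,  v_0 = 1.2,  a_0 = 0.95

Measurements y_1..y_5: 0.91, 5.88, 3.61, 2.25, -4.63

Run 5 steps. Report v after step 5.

step 1: x_pred=5.9744  r=-5.0644  x^+=4.0803  v^+=1.2581  a^+=-1.6630
step 2: x_pred=4.5554  r=1.3246  x^+=5.0508  v^+=0.1255  a^+=-0.9795
step 3: x_pred=4.8442  r=-1.2342  x^+=4.3826  v^+=-0.8171  a^+=-1.6163
step 4: x_pred=3.2328  r=-0.9828  x^+=2.8652  v^+=-2.2283  a^+=-2.1234
step 5: x_pred=0.4423  r=-5.0723  x^+=-1.4548  v^+=-4.5992  a^+=-4.7404

v_post = -4.5992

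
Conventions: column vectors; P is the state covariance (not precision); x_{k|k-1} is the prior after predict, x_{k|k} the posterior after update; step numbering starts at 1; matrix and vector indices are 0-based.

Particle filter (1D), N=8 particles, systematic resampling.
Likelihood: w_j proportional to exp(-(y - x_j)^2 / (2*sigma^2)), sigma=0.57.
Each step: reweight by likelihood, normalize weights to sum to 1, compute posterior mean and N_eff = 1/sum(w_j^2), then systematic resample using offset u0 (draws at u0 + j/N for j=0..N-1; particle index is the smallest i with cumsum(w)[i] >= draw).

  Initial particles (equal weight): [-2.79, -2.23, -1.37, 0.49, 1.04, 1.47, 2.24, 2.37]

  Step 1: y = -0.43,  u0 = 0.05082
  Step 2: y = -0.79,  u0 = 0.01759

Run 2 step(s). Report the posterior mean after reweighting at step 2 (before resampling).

post_mean = -1.1490

step 1: w=[0.0003, 0.0119, 0.4461, 0.4724, 0.0625, 0.0067, 0.0000, 0.0000]  mean=-0.3322  Neff=2.3457  idx=[2, 2, 2, 2, 3, 3, 3, 3]
step 2: w=[0.2203, 0.2203, 0.2203, 0.2203, 0.0297, 0.0297, 0.0297, 0.0297]  mean=-1.1490  Neff=5.0594  idx=[0, 0, 1, 1, 2, 2, 3, 4]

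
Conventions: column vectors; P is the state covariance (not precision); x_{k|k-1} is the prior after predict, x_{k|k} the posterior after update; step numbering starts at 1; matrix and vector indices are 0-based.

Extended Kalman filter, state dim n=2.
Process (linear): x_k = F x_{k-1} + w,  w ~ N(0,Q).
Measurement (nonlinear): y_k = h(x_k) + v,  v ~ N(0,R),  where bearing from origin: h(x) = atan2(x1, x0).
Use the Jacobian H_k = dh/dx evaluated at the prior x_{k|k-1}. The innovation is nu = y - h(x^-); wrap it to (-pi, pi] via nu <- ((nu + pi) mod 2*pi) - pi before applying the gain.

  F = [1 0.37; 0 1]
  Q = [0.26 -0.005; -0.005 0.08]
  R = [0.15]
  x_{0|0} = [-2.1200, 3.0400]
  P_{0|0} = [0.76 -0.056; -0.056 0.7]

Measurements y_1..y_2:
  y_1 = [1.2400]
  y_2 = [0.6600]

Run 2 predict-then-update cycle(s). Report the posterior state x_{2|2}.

step 1: x^-=[-0.9952, 3.0400]  P^-=[1.0744 0.1980; 0.1980 0.7800]  H_jac=[-0.2971 -0.0973]  S=[0.2637]  K=[-1.2837; -0.5109]  nu=[-0.6472]  x^+=[-0.1644, 3.3706]  P^+=[0.6399 0.0251; 0.0251 0.7112]
step 2: x^-=[1.0827, 3.3706]  P^-=[1.0158 0.2832; 0.2832 0.7912]  H_jac=[-0.2689 0.0864]  S=[0.2162]  K=[-1.1504; -0.0362]  nu=[-0.6000]  x^+=[1.7729, 3.3923]  P^+=[0.7297 0.2742; 0.2742 0.7909]

x_post = [1.7729, 3.3923]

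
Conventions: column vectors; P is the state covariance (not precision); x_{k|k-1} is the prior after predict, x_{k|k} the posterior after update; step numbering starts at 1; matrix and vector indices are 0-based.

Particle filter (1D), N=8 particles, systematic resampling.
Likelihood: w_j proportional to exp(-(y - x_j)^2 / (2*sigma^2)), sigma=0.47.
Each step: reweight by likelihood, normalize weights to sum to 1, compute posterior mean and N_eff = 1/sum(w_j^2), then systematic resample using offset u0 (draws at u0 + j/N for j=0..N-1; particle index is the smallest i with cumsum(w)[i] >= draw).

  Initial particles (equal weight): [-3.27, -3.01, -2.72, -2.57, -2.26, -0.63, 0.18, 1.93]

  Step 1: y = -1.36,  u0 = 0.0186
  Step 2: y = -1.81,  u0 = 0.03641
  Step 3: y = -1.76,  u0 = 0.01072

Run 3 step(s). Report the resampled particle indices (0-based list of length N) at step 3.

resampled_idx = [0, 1, 2, 3, 4, 5, 6, 7]

step 1: w=[0.0005, 0.0041, 0.0294, 0.0702, 0.3087, 0.5781, 0.0090, 0.0000]  mean=-1.3346  Neff=2.2968  idx=[2, 4, 4, 4, 5, 5, 5, 5]
step 2: w=[0.0691, 0.2846, 0.2846, 0.2846, 0.0193, 0.0193, 0.0193, 0.0193]  mean=-2.1662  Neff=4.0112  idx=[0, 1, 1, 2, 2, 3, 3, 3]
step 3: w=[0.0303, 0.1385, 0.1385, 0.1385, 0.1385, 0.1385, 0.1385, 0.1385]  mean=-2.2739  Neff=7.3937  idx=[0, 1, 2, 3, 4, 5, 6, 7]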